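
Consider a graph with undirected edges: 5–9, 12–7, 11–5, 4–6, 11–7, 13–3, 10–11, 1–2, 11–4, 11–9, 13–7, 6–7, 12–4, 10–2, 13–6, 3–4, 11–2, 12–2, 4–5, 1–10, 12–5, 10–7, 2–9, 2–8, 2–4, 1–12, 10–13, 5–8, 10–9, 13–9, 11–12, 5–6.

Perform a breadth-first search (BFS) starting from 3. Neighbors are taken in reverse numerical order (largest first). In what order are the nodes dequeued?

3 13 4 10 9 7 6 12 11 5 2 1 8

Visit 3; enqueue 13, 4 → queue [13, 4]
Visit 13; enqueue 10, 9, 7, 6 → queue [4, 10, 9, 7, 6]
Visit 4; enqueue 12, 11, 5, 2 → queue [10, 9, 7, 6, 12, 11, 5, 2]
Visit 10; enqueue 1 → queue [9, 7, 6, 12, 11, 5, 2, 1]
Visit 9 → queue [7, 6, 12, 11, 5, 2, 1]
Visit 7 → queue [6, 12, 11, 5, 2, 1]
Visit 6 → queue [12, 11, 5, 2, 1]
Visit 12 → queue [11, 5, 2, 1]
Visit 11 → queue [5, 2, 1]
Visit 5; enqueue 8 → queue [2, 1, 8]
Visit 2 → queue [1, 8]
Visit 1 → queue [8]
Visit 8 → queue []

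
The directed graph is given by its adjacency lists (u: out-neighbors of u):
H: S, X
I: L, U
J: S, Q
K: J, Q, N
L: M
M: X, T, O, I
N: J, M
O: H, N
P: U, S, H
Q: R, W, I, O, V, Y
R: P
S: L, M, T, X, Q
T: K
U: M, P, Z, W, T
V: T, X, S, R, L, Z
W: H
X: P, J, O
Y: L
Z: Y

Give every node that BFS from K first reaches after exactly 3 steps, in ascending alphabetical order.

Level 0: K
Level 1: J, N, Q
Level 2: I, M, O, R, S, V, W, Y
Level 3: H, L, P, T, U, X, Z

H, L, P, T, U, X, Z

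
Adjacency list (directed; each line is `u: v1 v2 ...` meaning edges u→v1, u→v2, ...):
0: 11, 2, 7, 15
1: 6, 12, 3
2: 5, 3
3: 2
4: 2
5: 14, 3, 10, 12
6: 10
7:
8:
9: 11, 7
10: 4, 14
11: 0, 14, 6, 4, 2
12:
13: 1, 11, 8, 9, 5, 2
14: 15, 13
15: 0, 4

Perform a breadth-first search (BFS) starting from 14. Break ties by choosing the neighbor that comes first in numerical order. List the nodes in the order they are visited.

Visit 14; enqueue 13, 15 → queue [13, 15]
Visit 13; enqueue 1, 2, 5, 8, 9, 11 → queue [15, 1, 2, 5, 8, 9, 11]
Visit 15; enqueue 0, 4 → queue [1, 2, 5, 8, 9, 11, 0, 4]
Visit 1; enqueue 3, 6, 12 → queue [2, 5, 8, 9, 11, 0, 4, 3, 6, 12]
Visit 2 → queue [5, 8, 9, 11, 0, 4, 3, 6, 12]
Visit 5; enqueue 10 → queue [8, 9, 11, 0, 4, 3, 6, 12, 10]
Visit 8 → queue [9, 11, 0, 4, 3, 6, 12, 10]
Visit 9; enqueue 7 → queue [11, 0, 4, 3, 6, 12, 10, 7]
Visit 11 → queue [0, 4, 3, 6, 12, 10, 7]
Visit 0 → queue [4, 3, 6, 12, 10, 7]
Visit 4 → queue [3, 6, 12, 10, 7]
Visit 3 → queue [6, 12, 10, 7]
Visit 6 → queue [12, 10, 7]
Visit 12 → queue [10, 7]
Visit 10 → queue [7]
Visit 7 → queue []

14, 13, 15, 1, 2, 5, 8, 9, 11, 0, 4, 3, 6, 12, 10, 7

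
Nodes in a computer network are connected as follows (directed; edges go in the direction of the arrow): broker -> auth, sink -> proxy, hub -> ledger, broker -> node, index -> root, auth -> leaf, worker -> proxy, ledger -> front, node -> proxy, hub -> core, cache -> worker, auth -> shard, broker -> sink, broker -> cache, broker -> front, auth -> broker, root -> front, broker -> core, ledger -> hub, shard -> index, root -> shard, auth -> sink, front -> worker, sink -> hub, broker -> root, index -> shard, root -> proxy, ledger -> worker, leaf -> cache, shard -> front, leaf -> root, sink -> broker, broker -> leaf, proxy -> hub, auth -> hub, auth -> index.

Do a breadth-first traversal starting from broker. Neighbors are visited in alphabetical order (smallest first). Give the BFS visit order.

Visit broker; enqueue auth, cache, core, front, leaf, node, root, sink → queue [auth, cache, core, front, leaf, node, root, sink]
Visit auth; enqueue hub, index, shard → queue [cache, core, front, leaf, node, root, sink, hub, index, shard]
Visit cache; enqueue worker → queue [core, front, leaf, node, root, sink, hub, index, shard, worker]
Visit core → queue [front, leaf, node, root, sink, hub, index, shard, worker]
Visit front → queue [leaf, node, root, sink, hub, index, shard, worker]
Visit leaf → queue [node, root, sink, hub, index, shard, worker]
Visit node; enqueue proxy → queue [root, sink, hub, index, shard, worker, proxy]
Visit root → queue [sink, hub, index, shard, worker, proxy]
Visit sink → queue [hub, index, shard, worker, proxy]
Visit hub; enqueue ledger → queue [index, shard, worker, proxy, ledger]
Visit index → queue [shard, worker, proxy, ledger]
Visit shard → queue [worker, proxy, ledger]
Visit worker → queue [proxy, ledger]
Visit proxy → queue [ledger]
Visit ledger → queue []

broker auth cache core front leaf node root sink hub index shard worker proxy ledger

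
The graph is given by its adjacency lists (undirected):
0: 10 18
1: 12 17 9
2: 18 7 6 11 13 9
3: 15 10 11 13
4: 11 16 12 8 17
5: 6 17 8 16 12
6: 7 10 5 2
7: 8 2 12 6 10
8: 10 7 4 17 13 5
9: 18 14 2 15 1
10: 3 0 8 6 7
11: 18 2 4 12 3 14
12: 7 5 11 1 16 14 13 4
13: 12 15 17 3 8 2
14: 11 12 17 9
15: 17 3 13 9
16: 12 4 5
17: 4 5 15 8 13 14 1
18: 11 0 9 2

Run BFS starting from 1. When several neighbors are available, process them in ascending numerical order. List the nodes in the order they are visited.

1, 9, 12, 17, 2, 14, 15, 18, 4, 5, 7, 11, 13, 16, 8, 6, 3, 0, 10

Visit 1; enqueue 9, 12, 17 → queue [9, 12, 17]
Visit 9; enqueue 2, 14, 15, 18 → queue [12, 17, 2, 14, 15, 18]
Visit 12; enqueue 4, 5, 7, 11, 13, 16 → queue [17, 2, 14, 15, 18, 4, 5, 7, 11, 13, 16]
Visit 17; enqueue 8 → queue [2, 14, 15, 18, 4, 5, 7, 11, 13, 16, 8]
Visit 2; enqueue 6 → queue [14, 15, 18, 4, 5, 7, 11, 13, 16, 8, 6]
Visit 14 → queue [15, 18, 4, 5, 7, 11, 13, 16, 8, 6]
Visit 15; enqueue 3 → queue [18, 4, 5, 7, 11, 13, 16, 8, 6, 3]
Visit 18; enqueue 0 → queue [4, 5, 7, 11, 13, 16, 8, 6, 3, 0]
Visit 4 → queue [5, 7, 11, 13, 16, 8, 6, 3, 0]
Visit 5 → queue [7, 11, 13, 16, 8, 6, 3, 0]
Visit 7; enqueue 10 → queue [11, 13, 16, 8, 6, 3, 0, 10]
Visit 11 → queue [13, 16, 8, 6, 3, 0, 10]
Visit 13 → queue [16, 8, 6, 3, 0, 10]
Visit 16 → queue [8, 6, 3, 0, 10]
Visit 8 → queue [6, 3, 0, 10]
Visit 6 → queue [3, 0, 10]
Visit 3 → queue [0, 10]
Visit 0 → queue [10]
Visit 10 → queue []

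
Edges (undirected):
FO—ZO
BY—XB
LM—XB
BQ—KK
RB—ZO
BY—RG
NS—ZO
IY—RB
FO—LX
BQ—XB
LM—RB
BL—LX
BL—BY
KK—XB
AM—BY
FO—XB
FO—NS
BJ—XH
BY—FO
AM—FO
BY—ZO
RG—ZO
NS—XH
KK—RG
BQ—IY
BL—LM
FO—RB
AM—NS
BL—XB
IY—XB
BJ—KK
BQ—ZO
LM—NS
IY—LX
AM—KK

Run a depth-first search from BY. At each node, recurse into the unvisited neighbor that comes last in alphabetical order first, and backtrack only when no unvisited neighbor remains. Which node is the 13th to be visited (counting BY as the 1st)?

BJ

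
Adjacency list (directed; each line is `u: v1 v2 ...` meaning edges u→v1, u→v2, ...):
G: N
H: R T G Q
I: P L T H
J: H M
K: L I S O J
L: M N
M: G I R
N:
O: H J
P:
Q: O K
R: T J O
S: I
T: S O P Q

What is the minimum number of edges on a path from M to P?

Level 0: M
Level 1: G, I, R
Level 2: H, J, L, N, O, P, T
Level 3: Q, S
Level 4: K
P first appears at level 2.

2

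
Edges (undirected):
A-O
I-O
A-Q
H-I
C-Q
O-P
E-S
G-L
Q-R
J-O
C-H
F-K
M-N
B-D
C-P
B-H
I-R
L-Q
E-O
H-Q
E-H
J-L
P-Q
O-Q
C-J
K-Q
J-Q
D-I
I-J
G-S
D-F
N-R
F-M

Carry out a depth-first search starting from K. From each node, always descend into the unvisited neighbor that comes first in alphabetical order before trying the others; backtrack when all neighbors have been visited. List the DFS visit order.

Visit K
K → F
F → D
D → B
B → H
H → C
C → J
J → I
I → O
O → A
A → Q
Q → L
L → G
G → S
S → E
Q → P
Q → R
R → N
N → M

K, F, D, B, H, C, J, I, O, A, Q, L, G, S, E, P, R, N, M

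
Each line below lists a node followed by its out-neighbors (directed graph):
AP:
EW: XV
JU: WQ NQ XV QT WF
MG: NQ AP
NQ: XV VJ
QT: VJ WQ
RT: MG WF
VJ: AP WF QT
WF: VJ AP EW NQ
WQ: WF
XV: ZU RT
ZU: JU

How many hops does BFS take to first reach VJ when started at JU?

2

Level 0: JU
Level 1: NQ, QT, WF, WQ, XV
Level 2: AP, EW, RT, VJ, ZU
Level 3: MG
VJ first appears at level 2.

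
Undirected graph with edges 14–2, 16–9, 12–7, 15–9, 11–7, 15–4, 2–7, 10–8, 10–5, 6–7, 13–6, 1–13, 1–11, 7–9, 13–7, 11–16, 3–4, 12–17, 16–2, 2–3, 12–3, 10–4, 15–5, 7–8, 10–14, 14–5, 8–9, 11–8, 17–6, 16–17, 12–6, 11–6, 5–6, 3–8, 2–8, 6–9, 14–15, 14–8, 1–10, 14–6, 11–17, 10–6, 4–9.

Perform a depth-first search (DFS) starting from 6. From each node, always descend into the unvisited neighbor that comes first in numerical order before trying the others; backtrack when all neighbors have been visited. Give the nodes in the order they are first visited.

Visit 6
6 → 5
5 → 10
10 → 1
1 → 11
11 → 7
7 → 2
2 → 3
3 → 4
4 → 9
9 → 8
8 → 14
14 → 15
9 → 16
16 → 17
17 → 12
7 → 13

6, 5, 10, 1, 11, 7, 2, 3, 4, 9, 8, 14, 15, 16, 17, 12, 13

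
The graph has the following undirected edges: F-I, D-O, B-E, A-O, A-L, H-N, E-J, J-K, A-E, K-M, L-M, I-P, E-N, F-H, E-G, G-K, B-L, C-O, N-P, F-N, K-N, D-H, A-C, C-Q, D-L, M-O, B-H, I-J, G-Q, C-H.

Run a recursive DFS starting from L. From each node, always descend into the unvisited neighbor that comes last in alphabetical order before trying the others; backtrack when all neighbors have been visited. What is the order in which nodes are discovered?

L M O D H N P I J K G Q C A E B F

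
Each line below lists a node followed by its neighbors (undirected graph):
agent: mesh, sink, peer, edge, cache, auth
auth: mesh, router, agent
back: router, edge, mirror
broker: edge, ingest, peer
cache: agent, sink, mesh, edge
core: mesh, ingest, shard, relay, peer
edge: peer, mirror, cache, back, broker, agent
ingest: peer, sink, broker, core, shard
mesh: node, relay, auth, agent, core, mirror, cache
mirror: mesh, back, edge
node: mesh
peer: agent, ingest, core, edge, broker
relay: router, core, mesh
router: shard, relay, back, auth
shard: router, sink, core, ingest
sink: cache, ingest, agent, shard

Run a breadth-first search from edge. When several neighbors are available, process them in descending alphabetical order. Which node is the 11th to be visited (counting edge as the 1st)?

Visit edge; enqueue peer, mirror, cache, broker, back, agent → queue [peer, mirror, cache, broker, back, agent]
Visit peer; enqueue ingest, core → queue [mirror, cache, broker, back, agent, ingest, core]
Visit mirror; enqueue mesh → queue [cache, broker, back, agent, ingest, core, mesh]
Visit cache; enqueue sink → queue [broker, back, agent, ingest, core, mesh, sink]
Visit broker → queue [back, agent, ingest, core, mesh, sink]
Visit back; enqueue router → queue [agent, ingest, core, mesh, sink, router]
Visit agent; enqueue auth → queue [ingest, core, mesh, sink, router, auth]
Visit ingest; enqueue shard → queue [core, mesh, sink, router, auth, shard]
Visit core; enqueue relay → queue [mesh, sink, router, auth, shard, relay]
Visit mesh; enqueue node → queue [sink, router, auth, shard, relay, node]
Visit sink → queue [router, auth, shard, relay, node]
Visit router → queue [auth, shard, relay, node]
Visit auth → queue [shard, relay, node]
Visit shard → queue [relay, node]
Visit relay → queue [node]
Visit node → queue []

Visit order: edge, peer, mirror, cache, broker, back, agent, ingest, core, mesh, sink, router, auth, shard, relay, node

sink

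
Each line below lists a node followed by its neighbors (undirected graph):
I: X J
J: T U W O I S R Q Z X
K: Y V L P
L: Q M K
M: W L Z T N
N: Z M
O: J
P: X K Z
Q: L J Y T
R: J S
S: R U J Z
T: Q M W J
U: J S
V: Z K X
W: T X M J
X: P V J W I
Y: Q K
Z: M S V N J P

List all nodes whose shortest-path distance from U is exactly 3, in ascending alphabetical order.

Level 0: U
Level 1: J, S
Level 2: I, O, Q, R, T, W, X, Z
Level 3: L, M, N, P, V, Y
Level 4: K

L, M, N, P, V, Y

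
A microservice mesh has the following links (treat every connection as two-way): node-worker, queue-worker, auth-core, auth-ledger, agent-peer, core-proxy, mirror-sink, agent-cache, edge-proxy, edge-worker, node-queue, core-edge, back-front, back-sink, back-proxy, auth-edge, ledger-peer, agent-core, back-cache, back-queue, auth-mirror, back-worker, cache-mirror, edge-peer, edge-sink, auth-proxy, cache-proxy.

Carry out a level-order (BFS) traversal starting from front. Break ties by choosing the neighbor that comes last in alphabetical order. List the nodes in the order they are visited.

Visit front; enqueue back → queue [back]
Visit back; enqueue worker, sink, queue, proxy, cache → queue [worker, sink, queue, proxy, cache]
Visit worker; enqueue node, edge → queue [sink, queue, proxy, cache, node, edge]
Visit sink; enqueue mirror → queue [queue, proxy, cache, node, edge, mirror]
Visit queue → queue [proxy, cache, node, edge, mirror]
Visit proxy; enqueue core, auth → queue [cache, node, edge, mirror, core, auth]
Visit cache; enqueue agent → queue [node, edge, mirror, core, auth, agent]
Visit node → queue [edge, mirror, core, auth, agent]
Visit edge; enqueue peer → queue [mirror, core, auth, agent, peer]
Visit mirror → queue [core, auth, agent, peer]
Visit core → queue [auth, agent, peer]
Visit auth; enqueue ledger → queue [agent, peer, ledger]
Visit agent → queue [peer, ledger]
Visit peer → queue [ledger]
Visit ledger → queue []

front back worker sink queue proxy cache node edge mirror core auth agent peer ledger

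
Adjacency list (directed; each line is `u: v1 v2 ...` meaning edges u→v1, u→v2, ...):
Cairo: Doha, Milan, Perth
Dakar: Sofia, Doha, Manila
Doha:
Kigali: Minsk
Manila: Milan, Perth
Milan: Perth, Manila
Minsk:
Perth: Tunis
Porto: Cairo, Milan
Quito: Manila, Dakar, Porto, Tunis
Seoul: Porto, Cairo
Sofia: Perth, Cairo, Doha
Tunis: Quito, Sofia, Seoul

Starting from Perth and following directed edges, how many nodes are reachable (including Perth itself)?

11

BFS from Perth visits: Perth, Tunis, Quito, Sofia, Seoul, Manila, Dakar, Porto, Cairo, Doha, Milan
Reachable nodes: 11 of 13 total.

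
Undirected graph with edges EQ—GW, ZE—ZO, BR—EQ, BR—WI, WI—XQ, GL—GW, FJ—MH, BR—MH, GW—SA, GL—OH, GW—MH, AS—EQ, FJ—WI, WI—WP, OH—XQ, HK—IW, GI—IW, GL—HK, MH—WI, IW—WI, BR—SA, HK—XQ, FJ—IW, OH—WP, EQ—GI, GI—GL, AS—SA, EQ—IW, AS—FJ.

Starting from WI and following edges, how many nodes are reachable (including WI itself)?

15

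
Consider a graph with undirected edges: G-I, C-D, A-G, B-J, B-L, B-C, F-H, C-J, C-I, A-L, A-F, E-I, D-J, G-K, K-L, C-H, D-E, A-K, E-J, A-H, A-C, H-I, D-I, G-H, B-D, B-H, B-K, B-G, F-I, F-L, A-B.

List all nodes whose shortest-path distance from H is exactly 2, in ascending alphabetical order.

D, E, J, K, L

Level 0: H
Level 1: A, B, C, F, G, I
Level 2: D, E, J, K, L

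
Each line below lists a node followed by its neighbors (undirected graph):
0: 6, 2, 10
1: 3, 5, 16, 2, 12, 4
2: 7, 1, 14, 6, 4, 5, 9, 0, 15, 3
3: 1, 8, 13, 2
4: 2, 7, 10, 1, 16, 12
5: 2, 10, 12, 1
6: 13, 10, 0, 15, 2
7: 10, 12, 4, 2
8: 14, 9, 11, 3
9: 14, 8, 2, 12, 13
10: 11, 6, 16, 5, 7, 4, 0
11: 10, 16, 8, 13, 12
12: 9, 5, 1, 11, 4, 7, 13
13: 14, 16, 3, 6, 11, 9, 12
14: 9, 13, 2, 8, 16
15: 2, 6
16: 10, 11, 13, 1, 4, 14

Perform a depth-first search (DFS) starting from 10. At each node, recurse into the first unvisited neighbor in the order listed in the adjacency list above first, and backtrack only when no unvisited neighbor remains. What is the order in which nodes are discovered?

Visit 10
10 → 11
11 → 16
16 → 13
13 → 14
14 → 9
9 → 8
8 → 3
3 → 1
1 → 5
5 → 2
2 → 7
7 → 12
12 → 4
2 → 6
6 → 0
6 → 15

10, 11, 16, 13, 14, 9, 8, 3, 1, 5, 2, 7, 12, 4, 6, 0, 15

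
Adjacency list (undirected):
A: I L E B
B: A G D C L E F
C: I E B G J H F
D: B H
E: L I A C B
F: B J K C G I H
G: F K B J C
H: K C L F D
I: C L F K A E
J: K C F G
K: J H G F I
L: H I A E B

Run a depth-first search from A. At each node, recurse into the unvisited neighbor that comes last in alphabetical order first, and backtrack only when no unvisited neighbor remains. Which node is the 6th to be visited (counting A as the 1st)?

Visit A
A → L
L → I
I → K
K → J
J → G
G → F
F → H
H → D
D → B
B → E
E → C

Visit order: A, L, I, K, J, G, F, H, D, B, E, C

G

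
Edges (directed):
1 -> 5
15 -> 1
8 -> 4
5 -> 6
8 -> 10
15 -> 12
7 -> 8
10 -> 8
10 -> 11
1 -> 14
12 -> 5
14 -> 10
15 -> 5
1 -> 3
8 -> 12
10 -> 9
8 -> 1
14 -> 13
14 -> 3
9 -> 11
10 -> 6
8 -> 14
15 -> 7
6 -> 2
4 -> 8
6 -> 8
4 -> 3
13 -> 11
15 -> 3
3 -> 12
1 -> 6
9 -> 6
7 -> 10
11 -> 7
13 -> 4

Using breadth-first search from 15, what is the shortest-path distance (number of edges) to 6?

Level 0: 15
Level 1: 1, 3, 5, 7, 12
Level 2: 6, 8, 10, 14
Level 3: 2, 4, 9, 11, 13
6 first appears at level 2.

2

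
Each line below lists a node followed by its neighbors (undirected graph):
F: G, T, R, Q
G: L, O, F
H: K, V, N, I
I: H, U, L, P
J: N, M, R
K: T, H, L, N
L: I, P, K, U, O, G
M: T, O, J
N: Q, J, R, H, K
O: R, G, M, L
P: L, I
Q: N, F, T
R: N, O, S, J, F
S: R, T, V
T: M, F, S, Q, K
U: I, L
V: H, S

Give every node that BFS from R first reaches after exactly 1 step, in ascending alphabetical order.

F, J, N, O, S

Level 0: R
Level 1: F, J, N, O, S
Level 2: G, H, K, L, M, Q, T, V
Level 3: I, P, U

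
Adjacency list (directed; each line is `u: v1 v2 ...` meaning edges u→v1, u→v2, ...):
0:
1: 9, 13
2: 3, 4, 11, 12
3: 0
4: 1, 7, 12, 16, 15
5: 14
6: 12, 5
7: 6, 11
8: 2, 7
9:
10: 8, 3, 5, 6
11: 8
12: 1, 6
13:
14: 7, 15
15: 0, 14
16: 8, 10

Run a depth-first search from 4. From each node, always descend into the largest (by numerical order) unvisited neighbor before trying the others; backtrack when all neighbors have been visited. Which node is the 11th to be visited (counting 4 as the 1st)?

Visit 4
4 → 16
16 → 10
10 → 8
8 → 7
7 → 11
7 → 6
6 → 12
12 → 1
1 → 13
1 → 9
6 → 5
5 → 14
14 → 15
15 → 0
8 → 2
2 → 3

Visit order: 4, 16, 10, 8, 7, 11, 6, 12, 1, 13, 9, 5, 14, 15, 0, 2, 3

9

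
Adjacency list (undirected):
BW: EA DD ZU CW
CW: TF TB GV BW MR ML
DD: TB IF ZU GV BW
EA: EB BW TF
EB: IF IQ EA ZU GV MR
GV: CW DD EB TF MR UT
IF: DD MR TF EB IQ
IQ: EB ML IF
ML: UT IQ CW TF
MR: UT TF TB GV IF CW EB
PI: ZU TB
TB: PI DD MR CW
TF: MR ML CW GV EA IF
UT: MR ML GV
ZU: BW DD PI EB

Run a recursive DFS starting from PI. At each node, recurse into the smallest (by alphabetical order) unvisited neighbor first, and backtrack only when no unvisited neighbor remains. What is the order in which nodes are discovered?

Visit PI
PI → TB
TB → CW
CW → BW
BW → DD
DD → GV
GV → EB
EB → EA
EA → TF
TF → IF
IF → IQ
IQ → ML
ML → UT
UT → MR
EB → ZU

PI TB CW BW DD GV EB EA TF IF IQ ML UT MR ZU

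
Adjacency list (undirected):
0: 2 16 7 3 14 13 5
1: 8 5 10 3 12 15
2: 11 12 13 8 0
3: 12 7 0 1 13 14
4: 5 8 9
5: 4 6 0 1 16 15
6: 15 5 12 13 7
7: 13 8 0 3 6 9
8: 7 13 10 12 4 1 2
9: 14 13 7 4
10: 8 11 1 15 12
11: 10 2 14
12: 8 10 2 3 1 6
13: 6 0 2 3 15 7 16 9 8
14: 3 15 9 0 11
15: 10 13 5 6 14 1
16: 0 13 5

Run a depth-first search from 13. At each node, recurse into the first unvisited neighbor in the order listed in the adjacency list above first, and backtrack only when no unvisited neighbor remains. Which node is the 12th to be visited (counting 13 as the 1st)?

Visit 13
13 → 6
6 → 15
15 → 10
10 → 8
8 → 7
7 → 0
0 → 2
2 → 11
11 → 14
14 → 3
3 → 12
12 → 1
1 → 5
5 → 4
4 → 9
5 → 16

Visit order: 13, 6, 15, 10, 8, 7, 0, 2, 11, 14, 3, 12, 1, 5, 4, 9, 16

12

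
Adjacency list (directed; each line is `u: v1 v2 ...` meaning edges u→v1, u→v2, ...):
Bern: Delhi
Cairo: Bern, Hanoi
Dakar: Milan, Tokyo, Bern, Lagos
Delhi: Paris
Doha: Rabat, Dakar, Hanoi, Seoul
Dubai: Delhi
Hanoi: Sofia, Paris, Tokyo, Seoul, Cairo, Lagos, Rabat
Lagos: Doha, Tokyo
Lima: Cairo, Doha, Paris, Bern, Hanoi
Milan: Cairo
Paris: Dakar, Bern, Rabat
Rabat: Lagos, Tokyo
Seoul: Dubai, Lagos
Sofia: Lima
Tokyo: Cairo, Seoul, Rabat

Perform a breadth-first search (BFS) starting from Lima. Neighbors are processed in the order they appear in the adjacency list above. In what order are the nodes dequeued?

Lima Cairo Doha Paris Bern Hanoi Rabat Dakar Seoul Delhi Sofia Tokyo Lagos Milan Dubai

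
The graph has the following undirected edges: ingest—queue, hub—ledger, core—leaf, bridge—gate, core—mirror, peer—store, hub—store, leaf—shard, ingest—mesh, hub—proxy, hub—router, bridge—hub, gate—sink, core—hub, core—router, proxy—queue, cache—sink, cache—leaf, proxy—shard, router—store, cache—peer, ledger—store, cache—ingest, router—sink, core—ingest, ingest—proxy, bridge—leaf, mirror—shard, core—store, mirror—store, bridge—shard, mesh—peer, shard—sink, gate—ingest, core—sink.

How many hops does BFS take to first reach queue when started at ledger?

3

Level 0: ledger
Level 1: hub, store
Level 2: bridge, core, mirror, peer, proxy, router
Level 3: cache, gate, ingest, leaf, mesh, queue, shard, sink
queue first appears at level 3.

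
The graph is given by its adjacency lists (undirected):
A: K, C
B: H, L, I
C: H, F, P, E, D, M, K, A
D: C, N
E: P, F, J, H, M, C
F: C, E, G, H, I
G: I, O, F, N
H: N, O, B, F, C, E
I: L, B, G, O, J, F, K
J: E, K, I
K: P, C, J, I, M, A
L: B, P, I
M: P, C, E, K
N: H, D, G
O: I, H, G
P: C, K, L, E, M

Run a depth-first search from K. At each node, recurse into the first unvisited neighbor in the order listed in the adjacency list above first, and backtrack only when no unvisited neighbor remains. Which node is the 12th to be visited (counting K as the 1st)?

J

Visit K
K → P
P → C
C → H
H → N
N → D
N → G
G → I
I → L
L → B
I → O
I → J
J → E
E → F
E → M
C → A

Visit order: K, P, C, H, N, D, G, I, L, B, O, J, E, F, M, A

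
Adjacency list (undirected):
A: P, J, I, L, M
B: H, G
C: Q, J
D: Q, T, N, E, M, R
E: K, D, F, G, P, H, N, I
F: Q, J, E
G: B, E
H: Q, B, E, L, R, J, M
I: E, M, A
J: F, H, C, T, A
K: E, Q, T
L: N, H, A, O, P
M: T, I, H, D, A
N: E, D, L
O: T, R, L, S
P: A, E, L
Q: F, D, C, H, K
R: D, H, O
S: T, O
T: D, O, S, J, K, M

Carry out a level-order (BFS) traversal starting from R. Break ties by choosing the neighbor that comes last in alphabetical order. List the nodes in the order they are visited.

Visit R; enqueue O, H, D → queue [O, H, D]
Visit O; enqueue T, S, L → queue [H, D, T, S, L]
Visit H; enqueue Q, M, J, E, B → queue [D, T, S, L, Q, M, J, E, B]
Visit D; enqueue N → queue [T, S, L, Q, M, J, E, B, N]
Visit T; enqueue K → queue [S, L, Q, M, J, E, B, N, K]
Visit S → queue [L, Q, M, J, E, B, N, K]
Visit L; enqueue P, A → queue [Q, M, J, E, B, N, K, P, A]
Visit Q; enqueue F, C → queue [M, J, E, B, N, K, P, A, F, C]
Visit M; enqueue I → queue [J, E, B, N, K, P, A, F, C, I]
Visit J → queue [E, B, N, K, P, A, F, C, I]
Visit E; enqueue G → queue [B, N, K, P, A, F, C, I, G]
Visit B → queue [N, K, P, A, F, C, I, G]
Visit N → queue [K, P, A, F, C, I, G]
Visit K → queue [P, A, F, C, I, G]
Visit P → queue [A, F, C, I, G]
Visit A → queue [F, C, I, G]
Visit F → queue [C, I, G]
Visit C → queue [I, G]
Visit I → queue [G]
Visit G → queue []

R, O, H, D, T, S, L, Q, M, J, E, B, N, K, P, A, F, C, I, G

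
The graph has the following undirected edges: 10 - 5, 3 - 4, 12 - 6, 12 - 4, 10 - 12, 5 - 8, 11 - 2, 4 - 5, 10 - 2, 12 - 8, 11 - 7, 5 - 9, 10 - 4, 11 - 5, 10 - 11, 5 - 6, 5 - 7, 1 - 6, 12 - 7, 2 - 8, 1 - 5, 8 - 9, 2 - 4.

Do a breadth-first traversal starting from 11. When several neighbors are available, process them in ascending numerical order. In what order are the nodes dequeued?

11, 2, 5, 7, 10, 4, 8, 1, 6, 9, 12, 3

Visit 11; enqueue 2, 5, 7, 10 → queue [2, 5, 7, 10]
Visit 2; enqueue 4, 8 → queue [5, 7, 10, 4, 8]
Visit 5; enqueue 1, 6, 9 → queue [7, 10, 4, 8, 1, 6, 9]
Visit 7; enqueue 12 → queue [10, 4, 8, 1, 6, 9, 12]
Visit 10 → queue [4, 8, 1, 6, 9, 12]
Visit 4; enqueue 3 → queue [8, 1, 6, 9, 12, 3]
Visit 8 → queue [1, 6, 9, 12, 3]
Visit 1 → queue [6, 9, 12, 3]
Visit 6 → queue [9, 12, 3]
Visit 9 → queue [12, 3]
Visit 12 → queue [3]
Visit 3 → queue []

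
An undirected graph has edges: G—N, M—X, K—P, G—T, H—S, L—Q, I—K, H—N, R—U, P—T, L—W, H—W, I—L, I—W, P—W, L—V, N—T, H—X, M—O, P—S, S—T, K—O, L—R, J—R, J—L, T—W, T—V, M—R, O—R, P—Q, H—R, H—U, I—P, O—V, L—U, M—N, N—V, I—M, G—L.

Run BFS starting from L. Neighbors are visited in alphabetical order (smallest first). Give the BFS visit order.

L G I J Q R U V W N T K M P H O S X

Visit L; enqueue G, I, J, Q, R, U, V, W → queue [G, I, J, Q, R, U, V, W]
Visit G; enqueue N, T → queue [I, J, Q, R, U, V, W, N, T]
Visit I; enqueue K, M, P → queue [J, Q, R, U, V, W, N, T, K, M, P]
Visit J → queue [Q, R, U, V, W, N, T, K, M, P]
Visit Q → queue [R, U, V, W, N, T, K, M, P]
Visit R; enqueue H, O → queue [U, V, W, N, T, K, M, P, H, O]
Visit U → queue [V, W, N, T, K, M, P, H, O]
Visit V → queue [W, N, T, K, M, P, H, O]
Visit W → queue [N, T, K, M, P, H, O]
Visit N → queue [T, K, M, P, H, O]
Visit T; enqueue S → queue [K, M, P, H, O, S]
Visit K → queue [M, P, H, O, S]
Visit M; enqueue X → queue [P, H, O, S, X]
Visit P → queue [H, O, S, X]
Visit H → queue [O, S, X]
Visit O → queue [S, X]
Visit S → queue [X]
Visit X → queue []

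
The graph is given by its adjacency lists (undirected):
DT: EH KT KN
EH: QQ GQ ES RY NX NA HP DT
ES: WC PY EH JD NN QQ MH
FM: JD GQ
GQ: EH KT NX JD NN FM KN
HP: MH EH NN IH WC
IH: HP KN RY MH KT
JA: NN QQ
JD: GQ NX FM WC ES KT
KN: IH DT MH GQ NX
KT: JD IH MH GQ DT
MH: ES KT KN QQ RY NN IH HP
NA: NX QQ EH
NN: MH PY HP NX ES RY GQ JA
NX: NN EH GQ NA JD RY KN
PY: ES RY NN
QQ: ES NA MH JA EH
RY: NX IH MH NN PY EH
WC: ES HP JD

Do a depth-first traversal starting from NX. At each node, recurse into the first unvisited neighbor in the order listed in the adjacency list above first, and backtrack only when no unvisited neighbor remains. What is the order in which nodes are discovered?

Visit NX
NX → NN
NN → MH
MH → ES
ES → WC
WC → HP
HP → EH
EH → QQ
QQ → NA
QQ → JA
EH → GQ
GQ → KT
KT → JD
JD → FM
KT → IH
IH → KN
KN → DT
IH → RY
RY → PY

NX NN MH ES WC HP EH QQ NA JA GQ KT JD FM IH KN DT RY PY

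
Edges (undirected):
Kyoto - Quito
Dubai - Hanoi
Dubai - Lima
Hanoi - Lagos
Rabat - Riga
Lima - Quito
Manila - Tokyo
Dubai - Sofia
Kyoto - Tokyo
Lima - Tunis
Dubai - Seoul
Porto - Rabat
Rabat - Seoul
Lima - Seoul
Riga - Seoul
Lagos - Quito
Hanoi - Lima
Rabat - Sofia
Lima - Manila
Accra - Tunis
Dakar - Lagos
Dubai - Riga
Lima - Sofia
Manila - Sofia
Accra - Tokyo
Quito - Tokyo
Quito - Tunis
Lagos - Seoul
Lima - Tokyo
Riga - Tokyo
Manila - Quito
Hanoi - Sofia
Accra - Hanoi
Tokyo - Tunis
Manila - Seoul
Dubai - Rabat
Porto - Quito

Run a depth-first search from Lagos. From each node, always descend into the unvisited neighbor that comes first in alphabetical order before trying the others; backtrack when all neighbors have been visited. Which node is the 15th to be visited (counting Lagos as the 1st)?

Visit Lagos
Lagos → Dakar
Lagos → Hanoi
Hanoi → Accra
Accra → Tokyo
Tokyo → Kyoto
Kyoto → Quito
Quito → Lima
Lima → Dubai
Dubai → Rabat
Rabat → Porto
Rabat → Riga
Riga → Seoul
Seoul → Manila
Manila → Sofia
Lima → Tunis

Visit order: Lagos, Dakar, Hanoi, Accra, Tokyo, Kyoto, Quito, Lima, Dubai, Rabat, Porto, Riga, Seoul, Manila, Sofia, Tunis

Sofia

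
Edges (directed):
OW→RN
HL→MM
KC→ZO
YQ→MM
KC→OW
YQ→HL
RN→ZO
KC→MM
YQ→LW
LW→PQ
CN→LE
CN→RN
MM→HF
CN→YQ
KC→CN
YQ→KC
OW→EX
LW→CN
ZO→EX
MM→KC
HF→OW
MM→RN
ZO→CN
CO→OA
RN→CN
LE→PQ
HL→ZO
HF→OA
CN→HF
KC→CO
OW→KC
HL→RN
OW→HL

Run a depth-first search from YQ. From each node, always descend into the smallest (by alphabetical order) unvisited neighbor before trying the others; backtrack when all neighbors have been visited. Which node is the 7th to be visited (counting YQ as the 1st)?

EX

Visit YQ
YQ → HL
HL → MM
MM → HF
HF → OA
HF → OW
OW → EX
OW → KC
KC → CN
CN → LE
LE → PQ
CN → RN
RN → ZO
KC → CO
YQ → LW

Visit order: YQ, HL, MM, HF, OA, OW, EX, KC, CN, LE, PQ, RN, ZO, CO, LW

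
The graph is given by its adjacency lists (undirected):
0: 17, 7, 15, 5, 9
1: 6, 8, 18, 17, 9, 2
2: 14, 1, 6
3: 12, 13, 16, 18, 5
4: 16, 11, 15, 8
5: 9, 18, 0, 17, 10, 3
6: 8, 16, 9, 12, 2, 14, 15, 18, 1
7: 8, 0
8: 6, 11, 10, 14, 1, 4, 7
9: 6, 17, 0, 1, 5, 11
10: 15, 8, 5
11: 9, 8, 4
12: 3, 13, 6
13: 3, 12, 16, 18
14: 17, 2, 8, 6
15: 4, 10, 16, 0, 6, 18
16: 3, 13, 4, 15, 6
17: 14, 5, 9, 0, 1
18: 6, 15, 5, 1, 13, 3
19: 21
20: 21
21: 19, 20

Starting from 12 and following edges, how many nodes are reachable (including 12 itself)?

19

BFS from 12 visits: 12, 3, 13, 6, 16, 18, 5, 8, 9, 2, 14, 15, 1, 4, 0, 17, 10, 11, 7
Reachable nodes: 19 of 22 total.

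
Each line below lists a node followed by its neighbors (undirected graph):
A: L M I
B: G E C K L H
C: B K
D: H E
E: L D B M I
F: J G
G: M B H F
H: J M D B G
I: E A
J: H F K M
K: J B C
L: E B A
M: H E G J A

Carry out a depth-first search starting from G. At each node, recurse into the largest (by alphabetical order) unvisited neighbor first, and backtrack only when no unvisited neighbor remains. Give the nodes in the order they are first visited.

G, M, J, K, C, B, L, E, I, A, D, H, F

Visit G
G → M
M → J
J → K
K → C
C → B
B → L
L → E
E → I
I → A
E → D
D → H
J → F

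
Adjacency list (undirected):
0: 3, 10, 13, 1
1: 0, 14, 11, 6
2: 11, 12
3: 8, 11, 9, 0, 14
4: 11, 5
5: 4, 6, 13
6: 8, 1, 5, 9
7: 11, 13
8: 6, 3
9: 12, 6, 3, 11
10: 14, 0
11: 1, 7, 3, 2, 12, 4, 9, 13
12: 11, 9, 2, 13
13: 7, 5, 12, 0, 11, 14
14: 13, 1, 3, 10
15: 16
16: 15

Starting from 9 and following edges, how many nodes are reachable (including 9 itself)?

BFS from 9 visits: 9, 12, 6, 3, 11, 2, 13, 8, 1, 5, 0, 14, 7, 4, 10
Reachable nodes: 15 of 17 total.

15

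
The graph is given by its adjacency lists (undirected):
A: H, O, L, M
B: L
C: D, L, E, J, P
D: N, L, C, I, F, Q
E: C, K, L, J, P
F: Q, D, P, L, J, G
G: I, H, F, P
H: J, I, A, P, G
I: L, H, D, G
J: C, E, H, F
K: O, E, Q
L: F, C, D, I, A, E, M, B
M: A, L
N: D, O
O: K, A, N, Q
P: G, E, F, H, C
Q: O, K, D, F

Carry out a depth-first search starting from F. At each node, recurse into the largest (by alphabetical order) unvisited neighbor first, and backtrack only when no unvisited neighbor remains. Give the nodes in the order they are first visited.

Visit F
F → Q
Q → O
O → N
N → D
D → L
L → M
M → A
A → H
H → P
P → G
G → I
P → E
E → K
E → J
J → C
L → B

F -> Q -> O -> N -> D -> L -> M -> A -> H -> P -> G -> I -> E -> K -> J -> C -> B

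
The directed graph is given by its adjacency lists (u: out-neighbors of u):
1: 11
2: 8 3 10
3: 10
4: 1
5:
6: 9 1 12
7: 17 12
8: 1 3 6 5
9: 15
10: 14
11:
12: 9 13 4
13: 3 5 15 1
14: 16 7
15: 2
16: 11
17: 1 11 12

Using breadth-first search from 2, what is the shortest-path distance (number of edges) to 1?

2

Level 0: 2
Level 1: 3, 8, 10
Level 2: 1, 5, 6, 14
Level 3: 7, 9, 11, 12, 16
Level 4: 4, 13, 15, 17
1 first appears at level 2.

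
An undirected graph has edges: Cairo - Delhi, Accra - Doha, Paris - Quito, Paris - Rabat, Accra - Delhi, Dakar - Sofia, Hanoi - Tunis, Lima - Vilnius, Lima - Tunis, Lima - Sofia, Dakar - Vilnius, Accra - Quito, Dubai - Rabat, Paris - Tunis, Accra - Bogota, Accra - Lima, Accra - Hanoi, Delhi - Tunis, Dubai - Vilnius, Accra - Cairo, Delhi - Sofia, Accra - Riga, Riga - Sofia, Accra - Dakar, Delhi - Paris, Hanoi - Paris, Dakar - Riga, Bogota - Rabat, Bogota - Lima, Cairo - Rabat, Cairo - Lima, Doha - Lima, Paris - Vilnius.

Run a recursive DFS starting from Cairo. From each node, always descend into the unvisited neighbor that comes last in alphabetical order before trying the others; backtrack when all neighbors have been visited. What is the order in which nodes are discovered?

Visit Cairo
Cairo → Rabat
Rabat → Paris
Paris → Vilnius
Vilnius → Lima
Lima → Tunis
Tunis → Hanoi
Hanoi → Accra
Accra → Riga
Riga → Sofia
Sofia → Delhi
Sofia → Dakar
Accra → Quito
Accra → Doha
Accra → Bogota
Vilnius → Dubai

Cairo, Rabat, Paris, Vilnius, Lima, Tunis, Hanoi, Accra, Riga, Sofia, Delhi, Dakar, Quito, Doha, Bogota, Dubai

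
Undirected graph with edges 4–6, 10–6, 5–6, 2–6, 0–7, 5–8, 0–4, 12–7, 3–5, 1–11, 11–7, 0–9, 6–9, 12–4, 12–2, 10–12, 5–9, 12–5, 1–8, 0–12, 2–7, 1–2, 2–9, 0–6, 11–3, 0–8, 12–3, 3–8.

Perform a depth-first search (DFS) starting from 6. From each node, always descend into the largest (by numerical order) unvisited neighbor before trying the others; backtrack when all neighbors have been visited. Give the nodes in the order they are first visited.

Visit 6
6 → 10
10 → 12
12 → 7
7 → 11
11 → 3
3 → 8
8 → 5
5 → 9
9 → 2
2 → 1
9 → 0
0 → 4

6, 10, 12, 7, 11, 3, 8, 5, 9, 2, 1, 0, 4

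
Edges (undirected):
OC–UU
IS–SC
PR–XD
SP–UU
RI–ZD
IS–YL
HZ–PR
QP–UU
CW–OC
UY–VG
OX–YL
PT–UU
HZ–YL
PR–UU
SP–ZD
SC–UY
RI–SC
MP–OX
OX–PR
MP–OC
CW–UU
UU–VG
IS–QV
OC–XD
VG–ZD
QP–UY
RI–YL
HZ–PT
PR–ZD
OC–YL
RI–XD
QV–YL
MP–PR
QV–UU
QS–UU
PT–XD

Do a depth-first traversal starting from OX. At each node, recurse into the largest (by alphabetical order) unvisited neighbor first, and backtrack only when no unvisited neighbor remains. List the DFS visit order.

OX -> YL -> RI -> ZD -> VG -> UY -> SC -> IS -> QV -> UU -> SP -> QS -> QP -> PT -> XD -> PR -> MP -> OC -> CW -> HZ

Visit OX
OX → YL
YL → RI
RI → ZD
ZD → VG
VG → UY
UY → SC
SC → IS
IS → QV
QV → UU
UU → SP
UU → QS
UU → QP
UU → PT
PT → XD
XD → PR
PR → MP
MP → OC
OC → CW
PR → HZ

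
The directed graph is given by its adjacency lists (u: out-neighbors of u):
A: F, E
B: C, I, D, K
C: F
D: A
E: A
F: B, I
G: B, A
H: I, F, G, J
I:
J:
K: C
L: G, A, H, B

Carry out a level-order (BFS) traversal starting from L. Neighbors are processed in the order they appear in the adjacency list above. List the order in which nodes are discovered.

L → G → A → H → B → F → E → I → J → C → D → K

Visit L; enqueue G, A, H, B → queue [G, A, H, B]
Visit G → queue [A, H, B]
Visit A; enqueue F, E → queue [H, B, F, E]
Visit H; enqueue I, J → queue [B, F, E, I, J]
Visit B; enqueue C, D, K → queue [F, E, I, J, C, D, K]
Visit F → queue [E, I, J, C, D, K]
Visit E → queue [I, J, C, D, K]
Visit I → queue [J, C, D, K]
Visit J → queue [C, D, K]
Visit C → queue [D, K]
Visit D → queue [K]
Visit K → queue []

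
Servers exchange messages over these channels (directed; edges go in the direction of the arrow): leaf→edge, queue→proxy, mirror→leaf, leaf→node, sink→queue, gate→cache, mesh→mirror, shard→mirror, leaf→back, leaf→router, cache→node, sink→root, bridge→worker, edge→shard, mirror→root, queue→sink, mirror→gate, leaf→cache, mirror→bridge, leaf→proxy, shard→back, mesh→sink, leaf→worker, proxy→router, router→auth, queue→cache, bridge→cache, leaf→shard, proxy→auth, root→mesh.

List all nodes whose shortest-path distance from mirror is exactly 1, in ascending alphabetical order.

Level 0: mirror
Level 1: bridge, gate, leaf, root
Level 2: back, cache, edge, mesh, node, proxy, router, shard, worker
Level 3: auth, sink
Level 4: queue

bridge, gate, leaf, root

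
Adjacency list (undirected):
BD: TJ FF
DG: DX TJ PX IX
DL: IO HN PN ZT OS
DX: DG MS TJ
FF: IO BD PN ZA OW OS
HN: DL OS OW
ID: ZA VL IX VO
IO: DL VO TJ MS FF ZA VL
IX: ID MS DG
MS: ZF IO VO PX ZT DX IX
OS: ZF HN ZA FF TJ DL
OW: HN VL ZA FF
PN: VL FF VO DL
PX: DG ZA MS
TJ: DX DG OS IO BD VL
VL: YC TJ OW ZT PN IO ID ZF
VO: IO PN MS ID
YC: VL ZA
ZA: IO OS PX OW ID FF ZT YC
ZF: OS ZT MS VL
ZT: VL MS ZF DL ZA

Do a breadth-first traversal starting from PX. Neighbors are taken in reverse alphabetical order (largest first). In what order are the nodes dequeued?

Visit PX; enqueue ZA, MS, DG → queue [ZA, MS, DG]
Visit ZA; enqueue ZT, YC, OW, OS, IO, ID, FF → queue [MS, DG, ZT, YC, OW, OS, IO, ID, FF]
Visit MS; enqueue ZF, VO, IX, DX → queue [DG, ZT, YC, OW, OS, IO, ID, FF, ZF, VO, IX, DX]
Visit DG; enqueue TJ → queue [ZT, YC, OW, OS, IO, ID, FF, ZF, VO, IX, DX, TJ]
Visit ZT; enqueue VL, DL → queue [YC, OW, OS, IO, ID, FF, ZF, VO, IX, DX, TJ, VL, DL]
Visit YC → queue [OW, OS, IO, ID, FF, ZF, VO, IX, DX, TJ, VL, DL]
Visit OW; enqueue HN → queue [OS, IO, ID, FF, ZF, VO, IX, DX, TJ, VL, DL, HN]
Visit OS → queue [IO, ID, FF, ZF, VO, IX, DX, TJ, VL, DL, HN]
Visit IO → queue [ID, FF, ZF, VO, IX, DX, TJ, VL, DL, HN]
Visit ID → queue [FF, ZF, VO, IX, DX, TJ, VL, DL, HN]
Visit FF; enqueue PN, BD → queue [ZF, VO, IX, DX, TJ, VL, DL, HN, PN, BD]
Visit ZF → queue [VO, IX, DX, TJ, VL, DL, HN, PN, BD]
Visit VO → queue [IX, DX, TJ, VL, DL, HN, PN, BD]
Visit IX → queue [DX, TJ, VL, DL, HN, PN, BD]
Visit DX → queue [TJ, VL, DL, HN, PN, BD]
Visit TJ → queue [VL, DL, HN, PN, BD]
Visit VL → queue [DL, HN, PN, BD]
Visit DL → queue [HN, PN, BD]
Visit HN → queue [PN, BD]
Visit PN → queue [BD]
Visit BD → queue []

PX, ZA, MS, DG, ZT, YC, OW, OS, IO, ID, FF, ZF, VO, IX, DX, TJ, VL, DL, HN, PN, BD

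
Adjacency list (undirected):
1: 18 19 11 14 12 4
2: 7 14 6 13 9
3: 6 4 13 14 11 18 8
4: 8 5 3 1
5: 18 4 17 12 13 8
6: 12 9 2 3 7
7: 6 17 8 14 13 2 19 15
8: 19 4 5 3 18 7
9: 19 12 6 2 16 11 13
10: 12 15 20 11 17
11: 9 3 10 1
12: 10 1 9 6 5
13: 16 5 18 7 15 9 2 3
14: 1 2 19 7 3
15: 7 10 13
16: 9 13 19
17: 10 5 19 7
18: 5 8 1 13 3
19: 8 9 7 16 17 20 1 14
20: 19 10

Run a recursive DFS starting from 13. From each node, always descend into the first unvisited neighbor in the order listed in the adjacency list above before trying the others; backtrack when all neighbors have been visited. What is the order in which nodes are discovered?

Visit 13
13 → 16
16 → 9
9 → 19
19 → 8
8 → 4
4 → 5
5 → 18
18 → 1
1 → 11
11 → 3
3 → 6
6 → 12
12 → 10
10 → 15
15 → 7
7 → 17
7 → 14
14 → 2
10 → 20

13 16 9 19 8 4 5 18 1 11 3 6 12 10 15 7 17 14 2 20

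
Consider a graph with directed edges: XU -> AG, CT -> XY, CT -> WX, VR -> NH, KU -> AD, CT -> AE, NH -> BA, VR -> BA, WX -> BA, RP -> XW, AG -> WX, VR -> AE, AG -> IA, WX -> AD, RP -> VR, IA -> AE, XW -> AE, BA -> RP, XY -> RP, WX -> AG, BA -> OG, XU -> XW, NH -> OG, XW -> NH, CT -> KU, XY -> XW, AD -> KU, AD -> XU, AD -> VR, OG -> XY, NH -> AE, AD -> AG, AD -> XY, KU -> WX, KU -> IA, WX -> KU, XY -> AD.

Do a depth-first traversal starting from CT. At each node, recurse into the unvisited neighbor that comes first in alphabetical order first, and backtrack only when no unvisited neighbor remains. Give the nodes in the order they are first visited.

CT -> AE -> KU -> AD -> AG -> IA -> WX -> BA -> OG -> XY -> RP -> VR -> NH -> XW -> XU

Visit CT
CT → AE
CT → KU
KU → AD
AD → AG
AG → IA
AG → WX
WX → BA
BA → OG
OG → XY
XY → RP
RP → VR
VR → NH
RP → XW
AD → XU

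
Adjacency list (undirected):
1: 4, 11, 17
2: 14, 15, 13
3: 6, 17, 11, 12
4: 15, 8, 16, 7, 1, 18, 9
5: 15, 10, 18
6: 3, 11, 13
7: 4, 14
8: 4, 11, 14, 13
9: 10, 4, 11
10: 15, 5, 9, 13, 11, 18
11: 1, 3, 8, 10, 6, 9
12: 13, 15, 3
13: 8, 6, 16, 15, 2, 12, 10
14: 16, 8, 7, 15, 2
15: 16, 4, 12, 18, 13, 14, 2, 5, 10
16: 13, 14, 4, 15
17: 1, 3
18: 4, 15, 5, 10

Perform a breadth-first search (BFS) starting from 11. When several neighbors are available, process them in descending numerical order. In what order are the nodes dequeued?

Visit 11; enqueue 10, 9, 8, 6, 3, 1 → queue [10, 9, 8, 6, 3, 1]
Visit 10; enqueue 18, 15, 13, 5 → queue [9, 8, 6, 3, 1, 18, 15, 13, 5]
Visit 9; enqueue 4 → queue [8, 6, 3, 1, 18, 15, 13, 5, 4]
Visit 8; enqueue 14 → queue [6, 3, 1, 18, 15, 13, 5, 4, 14]
Visit 6 → queue [3, 1, 18, 15, 13, 5, 4, 14]
Visit 3; enqueue 17, 12 → queue [1, 18, 15, 13, 5, 4, 14, 17, 12]
Visit 1 → queue [18, 15, 13, 5, 4, 14, 17, 12]
Visit 18 → queue [15, 13, 5, 4, 14, 17, 12]
Visit 15; enqueue 16, 2 → queue [13, 5, 4, 14, 17, 12, 16, 2]
Visit 13 → queue [5, 4, 14, 17, 12, 16, 2]
Visit 5 → queue [4, 14, 17, 12, 16, 2]
Visit 4; enqueue 7 → queue [14, 17, 12, 16, 2, 7]
Visit 14 → queue [17, 12, 16, 2, 7]
Visit 17 → queue [12, 16, 2, 7]
Visit 12 → queue [16, 2, 7]
Visit 16 → queue [2, 7]
Visit 2 → queue [7]
Visit 7 → queue []

11 → 10 → 9 → 8 → 6 → 3 → 1 → 18 → 15 → 13 → 5 → 4 → 14 → 17 → 12 → 16 → 2 → 7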